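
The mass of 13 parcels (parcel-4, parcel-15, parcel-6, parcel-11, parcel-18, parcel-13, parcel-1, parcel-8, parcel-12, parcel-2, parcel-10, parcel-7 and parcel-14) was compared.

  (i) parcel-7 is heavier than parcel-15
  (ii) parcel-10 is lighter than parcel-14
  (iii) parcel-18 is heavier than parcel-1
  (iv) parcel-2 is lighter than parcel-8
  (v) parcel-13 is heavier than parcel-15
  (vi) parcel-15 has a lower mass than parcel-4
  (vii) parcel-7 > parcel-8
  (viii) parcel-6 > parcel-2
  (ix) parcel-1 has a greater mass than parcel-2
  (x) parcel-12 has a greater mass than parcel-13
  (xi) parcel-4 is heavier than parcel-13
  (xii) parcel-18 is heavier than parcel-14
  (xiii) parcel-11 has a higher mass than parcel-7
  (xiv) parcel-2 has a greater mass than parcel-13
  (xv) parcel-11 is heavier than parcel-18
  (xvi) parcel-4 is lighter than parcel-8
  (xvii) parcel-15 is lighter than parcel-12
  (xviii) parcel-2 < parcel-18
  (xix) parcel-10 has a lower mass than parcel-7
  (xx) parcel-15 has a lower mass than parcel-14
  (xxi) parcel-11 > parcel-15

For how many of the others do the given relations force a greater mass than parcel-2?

6

Directly above parcel-2: parcel-6, parcel-1, parcel-18, parcel-8.
One step further: parcel-7, parcel-11 (6 so far).
Nothing else is reachable above parcel-2; 6 in all.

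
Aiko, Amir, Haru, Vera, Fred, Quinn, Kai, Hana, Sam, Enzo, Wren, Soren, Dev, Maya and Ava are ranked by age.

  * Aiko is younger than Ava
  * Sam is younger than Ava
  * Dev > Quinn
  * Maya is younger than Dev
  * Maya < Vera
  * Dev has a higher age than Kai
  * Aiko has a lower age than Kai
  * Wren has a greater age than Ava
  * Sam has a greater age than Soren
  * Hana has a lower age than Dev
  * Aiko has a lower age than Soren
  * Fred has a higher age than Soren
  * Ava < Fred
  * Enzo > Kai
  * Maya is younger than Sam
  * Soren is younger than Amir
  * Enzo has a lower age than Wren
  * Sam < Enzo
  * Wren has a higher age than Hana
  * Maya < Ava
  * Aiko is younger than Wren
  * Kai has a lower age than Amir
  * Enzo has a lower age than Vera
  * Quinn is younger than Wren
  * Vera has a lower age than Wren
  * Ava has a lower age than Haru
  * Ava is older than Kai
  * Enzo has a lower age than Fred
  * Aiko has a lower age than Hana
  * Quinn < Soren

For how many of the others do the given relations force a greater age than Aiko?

Directly above Aiko: Hana, Kai, Soren, Ava, Wren.
One step further: Sam, Amir, Enzo, Dev, Haru, Fred (11 so far).
One step further: Vera (12 so far).
No other element is forced above Aiko by the given relations, so the count is 12.

12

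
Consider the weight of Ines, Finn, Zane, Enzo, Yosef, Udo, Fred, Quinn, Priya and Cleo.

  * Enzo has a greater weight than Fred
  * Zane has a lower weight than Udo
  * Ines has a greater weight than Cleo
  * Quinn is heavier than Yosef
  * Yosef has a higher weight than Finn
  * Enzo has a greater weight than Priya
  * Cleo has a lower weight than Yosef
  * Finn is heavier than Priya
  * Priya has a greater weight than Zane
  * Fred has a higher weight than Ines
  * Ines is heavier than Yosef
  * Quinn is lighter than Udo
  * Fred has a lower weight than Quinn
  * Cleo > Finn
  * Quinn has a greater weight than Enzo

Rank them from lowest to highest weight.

Each adjacent pair is fixed by a given relation: Zane < Priya; Priya < Finn; Finn < Cleo; Cleo < Yosef; Yosef < Ines; Ines < Fred; Fred < Enzo; Enzo < Quinn; Quinn < Udo. Chaining them end to end gives the full order.

Zane < Priya < Finn < Cleo < Yosef < Ines < Fred < Enzo < Quinn < Udo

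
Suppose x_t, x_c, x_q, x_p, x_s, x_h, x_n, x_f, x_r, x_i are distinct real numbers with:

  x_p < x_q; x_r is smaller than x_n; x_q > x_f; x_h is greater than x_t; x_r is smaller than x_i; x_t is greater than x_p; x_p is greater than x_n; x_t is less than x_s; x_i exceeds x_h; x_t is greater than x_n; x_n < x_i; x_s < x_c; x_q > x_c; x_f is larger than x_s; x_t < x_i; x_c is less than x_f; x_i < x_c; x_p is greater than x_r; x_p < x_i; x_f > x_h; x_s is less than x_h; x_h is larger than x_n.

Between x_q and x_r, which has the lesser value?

x_r

x_r < x_n < x_p < x_t < x_s < x_h < x_i < x_c < x_f < x_q, by transitivity through x_n, x_p, x_t, x_s, x_h, x_i, x_c, x_f.
So x_r < x_q; x_r is the smaller of the two.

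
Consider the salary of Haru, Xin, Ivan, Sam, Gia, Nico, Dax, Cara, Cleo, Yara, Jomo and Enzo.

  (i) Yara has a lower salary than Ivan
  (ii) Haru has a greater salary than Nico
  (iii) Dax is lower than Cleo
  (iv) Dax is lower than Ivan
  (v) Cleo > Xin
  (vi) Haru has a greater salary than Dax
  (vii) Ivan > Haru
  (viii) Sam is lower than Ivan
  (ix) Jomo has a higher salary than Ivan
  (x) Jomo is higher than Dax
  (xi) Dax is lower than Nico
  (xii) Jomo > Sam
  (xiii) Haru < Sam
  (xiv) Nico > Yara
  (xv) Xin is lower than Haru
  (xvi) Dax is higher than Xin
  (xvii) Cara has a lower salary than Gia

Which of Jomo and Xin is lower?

Xin

Xin < Dax and Dax < Nico give Xin < Nico.
With Nico < Haru: Xin < Dax < Nico < Haru.
With Haru < Sam: Xin < Dax < Nico < Haru < Sam.
With Sam < Ivan: Xin < Dax < Nico < Haru < Sam < Ivan.
Then Ivan < Jomo extends the chain to Jomo.
So Xin < Jomo; Xin is the lower of the two.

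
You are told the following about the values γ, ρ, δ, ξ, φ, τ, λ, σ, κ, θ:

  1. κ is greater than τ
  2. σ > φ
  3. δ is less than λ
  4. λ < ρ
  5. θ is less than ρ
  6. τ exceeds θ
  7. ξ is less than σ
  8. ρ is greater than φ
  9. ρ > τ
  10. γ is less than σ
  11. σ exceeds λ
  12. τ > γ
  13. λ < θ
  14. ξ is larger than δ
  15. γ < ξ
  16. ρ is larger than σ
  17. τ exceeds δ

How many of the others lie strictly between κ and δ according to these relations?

3

The relations place δ below κ. An element lies strictly between them when it is forced above δ and also forced below κ.
Above δ: {ξ, λ, θ, σ, τ, ρ}. Below κ: {γ, λ, θ, τ}.
Intersection: {λ, θ, τ} — 3.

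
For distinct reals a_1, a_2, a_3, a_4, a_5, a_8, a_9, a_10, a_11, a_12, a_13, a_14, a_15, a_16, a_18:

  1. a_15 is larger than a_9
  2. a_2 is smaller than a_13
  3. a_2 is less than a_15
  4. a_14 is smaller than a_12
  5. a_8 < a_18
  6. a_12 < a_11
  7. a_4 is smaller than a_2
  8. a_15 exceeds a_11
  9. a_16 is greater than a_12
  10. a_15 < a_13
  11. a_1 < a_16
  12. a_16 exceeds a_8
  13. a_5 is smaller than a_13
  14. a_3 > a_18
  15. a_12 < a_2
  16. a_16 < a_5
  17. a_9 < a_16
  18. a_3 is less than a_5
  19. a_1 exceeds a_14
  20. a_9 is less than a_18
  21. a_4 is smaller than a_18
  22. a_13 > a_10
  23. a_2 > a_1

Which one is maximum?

a_13

a_14 is not greatest since a_14 < a_12; a_12 is not greatest since a_12 < a_11; a_11 is not greatest since a_11 < a_15; a_9 is not greatest since a_9 < a_18; a_1 is not greatest since a_1 < a_16; a_4 is not greatest since a_4 < a_18; a_8 is not greatest since a_8 < a_16; a_18 is not greatest since a_18 < a_3; a_10 is not greatest since a_10 < a_13; a_3 is not greatest since a_3 < a_5; a_2 is not greatest since a_2 < a_15; a_16 is not greatest since a_16 < a_5; a_15 is not greatest since a_15 < a_13; a_5 is not greatest since a_5 < a_13.
Only a_13 has nothing above it, so a_13 is the maximum.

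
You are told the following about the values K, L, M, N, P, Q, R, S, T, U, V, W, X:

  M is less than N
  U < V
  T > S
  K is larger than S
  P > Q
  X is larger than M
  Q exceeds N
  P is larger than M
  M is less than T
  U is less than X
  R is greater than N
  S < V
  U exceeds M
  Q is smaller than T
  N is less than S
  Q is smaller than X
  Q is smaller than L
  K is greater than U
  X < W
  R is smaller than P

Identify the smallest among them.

M

Chaining upward from M: directly above it, N, U, X, P, T; then S, Q, R, V, K, W; then L.
That covers every other element, and nothing is given below M, so M is the smallest.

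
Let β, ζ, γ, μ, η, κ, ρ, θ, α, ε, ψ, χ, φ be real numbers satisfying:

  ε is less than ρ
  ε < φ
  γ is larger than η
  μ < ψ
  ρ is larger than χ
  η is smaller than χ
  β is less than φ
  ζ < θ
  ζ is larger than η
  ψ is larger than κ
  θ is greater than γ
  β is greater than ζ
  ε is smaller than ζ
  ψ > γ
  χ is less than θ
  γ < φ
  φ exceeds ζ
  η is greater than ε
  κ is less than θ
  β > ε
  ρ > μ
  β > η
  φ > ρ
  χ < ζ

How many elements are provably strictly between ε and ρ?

Chaining upward from ε reaches: η, χ, γ, ζ, β, ψ, φ, θ.
Chaining downward from ρ reaches: η, χ, μ.
Strictly between ε and ρ are those in both lists: η, χ — 2 elements.

2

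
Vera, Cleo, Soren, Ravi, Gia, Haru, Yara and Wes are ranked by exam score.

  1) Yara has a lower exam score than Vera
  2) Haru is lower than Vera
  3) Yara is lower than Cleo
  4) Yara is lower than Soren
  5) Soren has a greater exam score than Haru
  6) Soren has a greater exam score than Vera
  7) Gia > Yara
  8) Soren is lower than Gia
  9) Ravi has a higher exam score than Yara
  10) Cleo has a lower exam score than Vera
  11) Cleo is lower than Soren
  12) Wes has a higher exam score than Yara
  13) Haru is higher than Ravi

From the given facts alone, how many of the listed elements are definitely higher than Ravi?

4

From Ravi the given relations immediately reach Haru.
From those, Vera, Soren — 3 in total.
From those, Gia — 4 in total.
No other element is forced above Ravi by the given relations, so the count is 4.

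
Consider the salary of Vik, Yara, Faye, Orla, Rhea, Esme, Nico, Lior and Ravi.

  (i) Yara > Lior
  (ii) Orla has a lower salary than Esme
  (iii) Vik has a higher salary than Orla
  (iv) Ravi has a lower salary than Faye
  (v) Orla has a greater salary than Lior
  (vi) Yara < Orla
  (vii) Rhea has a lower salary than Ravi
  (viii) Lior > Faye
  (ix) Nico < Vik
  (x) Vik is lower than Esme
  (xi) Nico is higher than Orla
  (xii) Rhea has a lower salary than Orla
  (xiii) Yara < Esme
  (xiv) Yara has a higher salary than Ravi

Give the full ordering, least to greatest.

Rhea < Ravi < Faye < Lior < Yara < Orla < Nico < Vik < Esme

Nothing is placed below Rhea, so it is least; from there Rhea < Ravi; Ravi < Faye; Faye < Lior; Lior < Yara; Yara < Orla; Orla < Nico; Nico < Vik; Vik < Esme, each given directly.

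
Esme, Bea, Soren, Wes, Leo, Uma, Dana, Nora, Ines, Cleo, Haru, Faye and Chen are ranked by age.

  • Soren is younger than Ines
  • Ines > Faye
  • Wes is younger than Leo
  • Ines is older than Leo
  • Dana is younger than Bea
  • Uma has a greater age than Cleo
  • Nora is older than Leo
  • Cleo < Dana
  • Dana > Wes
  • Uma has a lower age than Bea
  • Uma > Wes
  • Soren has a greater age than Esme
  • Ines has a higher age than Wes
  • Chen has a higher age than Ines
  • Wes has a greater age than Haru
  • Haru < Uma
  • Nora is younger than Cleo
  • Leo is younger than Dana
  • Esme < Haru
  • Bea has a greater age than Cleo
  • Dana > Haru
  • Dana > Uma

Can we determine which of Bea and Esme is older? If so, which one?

Esme < Haru and Haru < Wes give Esme < Wes.
With Wes < Leo: Esme < Haru < Wes < Leo.
With Leo < Nora: Esme < Haru < Wes < Leo < Nora.
Then Nora < Cleo extends the chain to Cleo.
With Cleo < Uma: Esme < Haru < Wes < Leo < Nora < Cleo < Uma.
With Uma < Dana: Esme < Haru < Wes < Leo < Nora < Cleo < Uma < Dana.
Then Dana < Bea extends the chain to Bea.
So Bea is older.

Bea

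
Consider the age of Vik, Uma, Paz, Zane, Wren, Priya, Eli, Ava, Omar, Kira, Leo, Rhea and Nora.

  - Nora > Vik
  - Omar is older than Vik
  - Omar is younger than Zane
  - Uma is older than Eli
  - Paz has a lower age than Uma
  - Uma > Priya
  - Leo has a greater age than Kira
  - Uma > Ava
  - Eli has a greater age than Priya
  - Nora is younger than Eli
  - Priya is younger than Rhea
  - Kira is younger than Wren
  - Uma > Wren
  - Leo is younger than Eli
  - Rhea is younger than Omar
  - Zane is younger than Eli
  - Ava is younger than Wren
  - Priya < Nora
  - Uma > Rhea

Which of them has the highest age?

Uma

Chaining downward from Uma: directly below it, Ava, Priya, Paz, Rhea, Wren, Eli; then Kira, Nora, Zane, Leo; then Vik, Omar.
That covers every other element, and nothing is given above Uma, so Uma is the highest age.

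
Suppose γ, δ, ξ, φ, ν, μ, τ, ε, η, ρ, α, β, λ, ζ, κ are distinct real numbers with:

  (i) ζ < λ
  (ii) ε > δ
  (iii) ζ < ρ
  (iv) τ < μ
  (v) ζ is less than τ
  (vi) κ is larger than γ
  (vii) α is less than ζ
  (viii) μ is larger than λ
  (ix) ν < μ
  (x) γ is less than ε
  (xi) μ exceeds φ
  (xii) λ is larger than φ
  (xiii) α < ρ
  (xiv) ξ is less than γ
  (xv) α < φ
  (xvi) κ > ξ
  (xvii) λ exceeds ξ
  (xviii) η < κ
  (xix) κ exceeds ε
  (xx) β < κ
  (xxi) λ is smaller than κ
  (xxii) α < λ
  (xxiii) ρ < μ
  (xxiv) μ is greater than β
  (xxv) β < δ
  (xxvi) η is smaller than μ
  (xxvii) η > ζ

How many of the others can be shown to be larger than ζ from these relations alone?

From ζ the given relations immediately reach λ, ρ, η, τ.
From those, κ, μ — 6 in total.
Nothing else is reachable above ζ; 6 in all.

6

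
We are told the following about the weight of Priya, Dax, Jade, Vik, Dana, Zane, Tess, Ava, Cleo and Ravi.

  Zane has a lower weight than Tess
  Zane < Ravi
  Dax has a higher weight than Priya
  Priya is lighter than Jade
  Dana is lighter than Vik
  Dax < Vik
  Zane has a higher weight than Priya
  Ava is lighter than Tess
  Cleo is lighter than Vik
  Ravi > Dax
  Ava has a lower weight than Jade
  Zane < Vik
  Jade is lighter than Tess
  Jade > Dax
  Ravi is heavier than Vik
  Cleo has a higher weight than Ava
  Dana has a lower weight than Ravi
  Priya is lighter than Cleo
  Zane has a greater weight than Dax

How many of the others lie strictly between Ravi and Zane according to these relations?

1

The relations place Zane below Ravi. An element lies strictly between them when it is forced above Zane and also forced below Ravi.
Above Zane: {Tess, Vik}. Below Ravi: {Dana, Priya, Dax, Ava, Cleo, Vik}.
Intersection: {Vik} — 1.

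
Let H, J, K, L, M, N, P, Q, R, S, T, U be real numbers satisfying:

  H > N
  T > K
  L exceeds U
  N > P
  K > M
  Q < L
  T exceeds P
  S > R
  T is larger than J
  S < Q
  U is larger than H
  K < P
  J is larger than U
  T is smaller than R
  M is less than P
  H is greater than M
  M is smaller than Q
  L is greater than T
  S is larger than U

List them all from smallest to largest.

M < K < P < N < H < U < J < T < R < S < Q < L

Nothing is placed below M, so it is least; from there M < K; K < P; P < N; N < H; H < U; U < J; J < T; T < R; R < S; S < Q; Q < L, each given directly.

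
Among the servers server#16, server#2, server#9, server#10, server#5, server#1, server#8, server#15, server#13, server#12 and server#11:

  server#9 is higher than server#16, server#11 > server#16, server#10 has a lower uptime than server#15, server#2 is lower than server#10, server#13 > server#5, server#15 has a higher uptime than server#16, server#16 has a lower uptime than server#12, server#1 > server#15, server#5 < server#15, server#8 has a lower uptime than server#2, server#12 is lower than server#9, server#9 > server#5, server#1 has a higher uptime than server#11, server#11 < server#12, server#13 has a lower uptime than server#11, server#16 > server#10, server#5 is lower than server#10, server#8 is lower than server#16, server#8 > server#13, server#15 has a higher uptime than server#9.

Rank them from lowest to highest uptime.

server#5 < server#13 < server#8 < server#2 < server#10 < server#16 < server#11 < server#12 < server#9 < server#15 < server#1

The consecutive links are each given: server#5 < server#13; server#13 < server#8; server#8 < server#2; server#2 < server#10; server#10 < server#16; server#16 < server#11; server#11 < server#12; server#12 < server#9; server#9 < server#15; server#15 < server#1.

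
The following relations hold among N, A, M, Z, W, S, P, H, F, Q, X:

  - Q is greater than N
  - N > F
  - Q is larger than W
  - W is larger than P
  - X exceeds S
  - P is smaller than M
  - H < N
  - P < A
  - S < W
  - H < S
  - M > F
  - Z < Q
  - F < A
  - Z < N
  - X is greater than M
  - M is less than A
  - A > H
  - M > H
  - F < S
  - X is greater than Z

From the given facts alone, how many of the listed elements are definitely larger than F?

7

The elements the relations force above F are S, M, X, A, W, N, Q — no chain reaches any other.
That is 7.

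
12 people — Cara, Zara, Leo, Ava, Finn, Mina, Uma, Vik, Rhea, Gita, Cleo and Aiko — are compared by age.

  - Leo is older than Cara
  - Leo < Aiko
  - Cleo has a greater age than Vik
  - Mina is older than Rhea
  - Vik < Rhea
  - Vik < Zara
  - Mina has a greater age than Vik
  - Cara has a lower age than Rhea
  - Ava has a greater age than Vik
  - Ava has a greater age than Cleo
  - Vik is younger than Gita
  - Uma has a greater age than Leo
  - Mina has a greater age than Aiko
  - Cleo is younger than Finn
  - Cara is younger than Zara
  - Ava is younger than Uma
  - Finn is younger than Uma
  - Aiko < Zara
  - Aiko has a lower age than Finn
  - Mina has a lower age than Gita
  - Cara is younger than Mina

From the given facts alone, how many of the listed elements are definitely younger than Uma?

The elements the relations force below Uma are Vik, Cara, Leo, Cleo, Aiko, Ava, Finn — no chain reaches any other.
That is 7.

7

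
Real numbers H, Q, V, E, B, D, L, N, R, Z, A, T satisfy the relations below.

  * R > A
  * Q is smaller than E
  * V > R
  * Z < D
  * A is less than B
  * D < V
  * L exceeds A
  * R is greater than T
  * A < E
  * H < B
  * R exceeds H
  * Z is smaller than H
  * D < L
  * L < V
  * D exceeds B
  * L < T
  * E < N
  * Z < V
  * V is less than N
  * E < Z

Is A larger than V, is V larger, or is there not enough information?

V

A < E and E < Z give A < Z.
Then Z < H extends the chain to H.
With H < B: A < E < Z < H < B.
Then B < D extends the chain to D.
Then D < L extends the chain to L.
Then L < T extends the chain to T.
Then T < R extends the chain to R.
With R < V: A < E < Z < H < B < D < L < T < R < V.
So V is larger.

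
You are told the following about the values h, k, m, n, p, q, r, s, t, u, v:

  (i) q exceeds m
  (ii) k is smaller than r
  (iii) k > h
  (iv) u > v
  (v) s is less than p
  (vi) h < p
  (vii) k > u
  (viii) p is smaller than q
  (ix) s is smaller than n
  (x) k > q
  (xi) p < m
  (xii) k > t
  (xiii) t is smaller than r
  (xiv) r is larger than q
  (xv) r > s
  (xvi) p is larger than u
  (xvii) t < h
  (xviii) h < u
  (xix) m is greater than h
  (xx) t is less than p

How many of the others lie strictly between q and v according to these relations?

3

Chaining upward from v reaches: u, p, m, k, r.
Chaining downward from q reaches: t, h, s, u, p, m.
Strictly between v and q are those in both lists: u, p, m — 3 elements.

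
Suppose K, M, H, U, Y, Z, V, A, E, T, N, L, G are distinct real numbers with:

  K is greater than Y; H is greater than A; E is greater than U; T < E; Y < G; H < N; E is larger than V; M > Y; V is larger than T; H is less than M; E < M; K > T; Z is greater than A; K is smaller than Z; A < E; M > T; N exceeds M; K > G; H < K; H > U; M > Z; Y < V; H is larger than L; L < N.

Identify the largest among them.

N

U is not greatest since U < E; Y is not greatest since Y < G; A is not greatest since A < E; T is not greatest since T < K; L is not greatest since L < H; G is not greatest since G < K; H is not greatest since H < N; K is not greatest since K < Z; V is not greatest since V < E; Z is not greatest since Z < M; E is not greatest since E < M; M is not greatest since M < N.
Only N has nothing above it, so N is the largest.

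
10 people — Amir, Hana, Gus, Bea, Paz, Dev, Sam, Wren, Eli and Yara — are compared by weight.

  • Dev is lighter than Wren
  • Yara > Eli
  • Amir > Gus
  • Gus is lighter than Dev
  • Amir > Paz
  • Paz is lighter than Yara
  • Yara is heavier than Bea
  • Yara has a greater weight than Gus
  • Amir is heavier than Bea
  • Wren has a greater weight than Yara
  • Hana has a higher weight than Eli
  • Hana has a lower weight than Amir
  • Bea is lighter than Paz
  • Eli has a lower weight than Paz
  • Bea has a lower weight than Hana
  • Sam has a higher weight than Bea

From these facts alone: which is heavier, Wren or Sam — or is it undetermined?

Following every chain through Sam: below Sam we get Bea.
Wren is not reached, and no chain runs the other way from Wren to Sam.
So the given relations leave the order of Sam and Wren undetermined.

undetermined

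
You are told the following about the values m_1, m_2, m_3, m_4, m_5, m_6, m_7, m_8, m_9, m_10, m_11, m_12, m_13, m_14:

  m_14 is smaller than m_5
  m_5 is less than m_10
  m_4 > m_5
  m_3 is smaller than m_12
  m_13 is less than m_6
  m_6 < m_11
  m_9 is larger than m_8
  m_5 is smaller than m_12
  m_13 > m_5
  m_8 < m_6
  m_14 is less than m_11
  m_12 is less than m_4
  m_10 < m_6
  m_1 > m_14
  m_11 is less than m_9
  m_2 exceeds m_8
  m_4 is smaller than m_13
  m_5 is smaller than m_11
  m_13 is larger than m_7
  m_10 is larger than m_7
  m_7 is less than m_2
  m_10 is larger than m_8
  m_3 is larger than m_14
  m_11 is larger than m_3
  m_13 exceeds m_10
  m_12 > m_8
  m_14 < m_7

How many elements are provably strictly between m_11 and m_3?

The relations place m_3 below m_11. An element lies strictly between them when it is forced above m_3 and also forced below m_11.
Above m_3: {m_12, m_4, m_13, m_6, m_9}. Below m_11: {m_14, m_7, m_8, m_5, m_12, m_4, m_10, m_13, m_6}.
Intersection: {m_12, m_4, m_13, m_6} — 4.

4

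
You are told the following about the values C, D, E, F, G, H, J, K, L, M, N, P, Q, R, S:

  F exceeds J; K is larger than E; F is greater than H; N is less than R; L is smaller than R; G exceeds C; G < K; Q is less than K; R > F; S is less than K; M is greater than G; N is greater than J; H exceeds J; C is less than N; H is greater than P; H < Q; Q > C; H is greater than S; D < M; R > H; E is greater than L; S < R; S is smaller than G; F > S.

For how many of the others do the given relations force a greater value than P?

5

From P the given relations immediately reach H.
From those, F, Q, R — 4 in total.
From those, K — 5 in total.
Nothing else is reachable above P; 5 in all.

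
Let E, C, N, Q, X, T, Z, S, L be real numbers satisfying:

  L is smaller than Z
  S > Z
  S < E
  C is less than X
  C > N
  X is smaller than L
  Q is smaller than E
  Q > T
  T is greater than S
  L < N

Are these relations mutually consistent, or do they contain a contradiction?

inconsistent

We have L < N stated directly, yet also N < C < X < L by chaining the others — so N < L. Contradiction.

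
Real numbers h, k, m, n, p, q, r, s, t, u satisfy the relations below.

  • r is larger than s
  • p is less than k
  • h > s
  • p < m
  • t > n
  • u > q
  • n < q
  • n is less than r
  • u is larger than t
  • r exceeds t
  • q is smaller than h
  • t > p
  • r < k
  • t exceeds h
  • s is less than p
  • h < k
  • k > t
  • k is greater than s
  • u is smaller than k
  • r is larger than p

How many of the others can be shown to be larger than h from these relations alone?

4

The elements the relations force above h are t, u, r, k — no chain reaches any other.
That is 4.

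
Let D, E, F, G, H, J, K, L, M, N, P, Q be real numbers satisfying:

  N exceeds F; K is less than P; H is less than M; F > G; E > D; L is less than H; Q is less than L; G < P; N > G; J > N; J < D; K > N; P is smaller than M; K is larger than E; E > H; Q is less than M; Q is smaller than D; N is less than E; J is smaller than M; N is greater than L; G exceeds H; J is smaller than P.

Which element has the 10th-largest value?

H

The consecutive relations fix a unique order: Q < L < H < G < F < N < J < D < E < K < P < M.
Counting 10 from the largest end gives H.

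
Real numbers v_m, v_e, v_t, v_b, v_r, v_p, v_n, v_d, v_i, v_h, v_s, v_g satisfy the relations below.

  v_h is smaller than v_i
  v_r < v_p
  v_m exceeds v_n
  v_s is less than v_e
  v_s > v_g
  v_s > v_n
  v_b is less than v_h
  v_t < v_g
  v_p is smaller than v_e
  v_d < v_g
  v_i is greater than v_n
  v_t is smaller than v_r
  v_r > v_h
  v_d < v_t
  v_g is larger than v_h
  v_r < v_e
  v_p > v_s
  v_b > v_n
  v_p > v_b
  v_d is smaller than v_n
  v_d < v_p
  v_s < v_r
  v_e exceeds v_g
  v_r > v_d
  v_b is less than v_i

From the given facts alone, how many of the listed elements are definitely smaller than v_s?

The elements the relations force below v_s are v_d, v_n, v_b, v_h, v_t, v_g — no chain reaches any other.
That is 6.

6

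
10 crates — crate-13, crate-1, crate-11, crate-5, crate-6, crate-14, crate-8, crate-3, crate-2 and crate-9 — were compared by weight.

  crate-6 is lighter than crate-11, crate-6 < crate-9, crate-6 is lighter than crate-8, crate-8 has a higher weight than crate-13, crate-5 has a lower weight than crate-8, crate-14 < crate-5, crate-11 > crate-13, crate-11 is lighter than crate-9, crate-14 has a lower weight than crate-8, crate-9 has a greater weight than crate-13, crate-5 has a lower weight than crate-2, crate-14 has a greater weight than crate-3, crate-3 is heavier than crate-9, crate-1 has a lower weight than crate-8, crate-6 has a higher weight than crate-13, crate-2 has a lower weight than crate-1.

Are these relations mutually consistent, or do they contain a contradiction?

consistent

The single ordering crate-13 < crate-6 < crate-11 < crate-9 < crate-3 < crate-14 < crate-5 < crate-2 < crate-1 < crate-8 satisfies every listed relation, so no contradiction arises.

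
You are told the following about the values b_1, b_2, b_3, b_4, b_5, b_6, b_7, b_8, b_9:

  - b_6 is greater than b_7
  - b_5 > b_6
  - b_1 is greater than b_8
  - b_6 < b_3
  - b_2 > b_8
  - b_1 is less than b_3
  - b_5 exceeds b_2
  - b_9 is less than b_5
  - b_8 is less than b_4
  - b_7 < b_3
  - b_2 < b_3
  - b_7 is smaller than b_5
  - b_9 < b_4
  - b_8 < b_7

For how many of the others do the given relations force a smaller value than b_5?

The elements the relations force below b_5 are b_8, b_9, b_7, b_2, b_6 — no chain reaches any other.
That is 5.

5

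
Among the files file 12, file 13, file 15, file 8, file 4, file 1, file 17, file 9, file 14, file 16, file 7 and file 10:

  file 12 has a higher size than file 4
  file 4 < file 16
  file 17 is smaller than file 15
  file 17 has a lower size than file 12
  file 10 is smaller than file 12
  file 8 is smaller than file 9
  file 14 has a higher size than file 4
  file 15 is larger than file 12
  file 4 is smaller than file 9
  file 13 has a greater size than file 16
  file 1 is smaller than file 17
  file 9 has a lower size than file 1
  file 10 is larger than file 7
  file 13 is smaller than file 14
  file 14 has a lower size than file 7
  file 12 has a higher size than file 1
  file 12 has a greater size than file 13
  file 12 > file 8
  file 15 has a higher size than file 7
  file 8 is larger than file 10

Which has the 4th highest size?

Piecing the relations together gives one ordering: file 4 < file 16 < file 13 < file 14 < file 7 < file 10 < file 8 < file 9 < file 1 < file 17 < file 12 < file 15.
The 4th largest is file 1.

file 1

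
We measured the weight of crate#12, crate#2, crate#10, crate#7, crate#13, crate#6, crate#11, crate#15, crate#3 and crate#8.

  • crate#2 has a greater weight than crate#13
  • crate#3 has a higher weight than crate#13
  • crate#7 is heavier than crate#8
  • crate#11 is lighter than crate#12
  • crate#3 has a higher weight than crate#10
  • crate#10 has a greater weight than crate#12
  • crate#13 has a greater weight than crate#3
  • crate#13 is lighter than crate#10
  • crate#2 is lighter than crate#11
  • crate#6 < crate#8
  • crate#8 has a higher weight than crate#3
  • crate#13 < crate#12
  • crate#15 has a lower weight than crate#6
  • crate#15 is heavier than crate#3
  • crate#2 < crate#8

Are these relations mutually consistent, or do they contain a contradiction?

inconsistent

Chaining the given relations yields crate#13 < crate#2 < crate#11 < crate#12 < crate#10 < crate#3, so crate#13 < crate#3. But one relation states crate#3 < crate#13. These cannot both hold.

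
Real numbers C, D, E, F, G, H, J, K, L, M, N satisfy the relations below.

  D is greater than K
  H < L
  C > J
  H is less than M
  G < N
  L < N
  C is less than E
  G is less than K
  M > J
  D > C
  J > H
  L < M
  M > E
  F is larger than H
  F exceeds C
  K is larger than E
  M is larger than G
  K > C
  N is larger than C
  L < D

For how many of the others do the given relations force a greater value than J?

From J the given relations immediately reach C, M.
From those, E, K, D, N, F — 7 in total.
No other element is forced above J by the given relations, so the count is 7.

7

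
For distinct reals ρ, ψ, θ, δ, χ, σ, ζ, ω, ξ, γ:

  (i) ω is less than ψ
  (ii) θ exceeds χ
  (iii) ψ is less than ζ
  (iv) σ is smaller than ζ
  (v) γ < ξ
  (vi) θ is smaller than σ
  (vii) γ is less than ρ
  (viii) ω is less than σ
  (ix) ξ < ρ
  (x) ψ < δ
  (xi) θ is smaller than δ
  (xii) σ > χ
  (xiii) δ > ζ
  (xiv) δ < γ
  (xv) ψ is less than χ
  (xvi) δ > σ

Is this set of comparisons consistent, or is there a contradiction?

consistent

Every relation is compatible with ω < ψ < χ < θ < σ < ζ < δ < γ < ξ < ρ; the set is consistent.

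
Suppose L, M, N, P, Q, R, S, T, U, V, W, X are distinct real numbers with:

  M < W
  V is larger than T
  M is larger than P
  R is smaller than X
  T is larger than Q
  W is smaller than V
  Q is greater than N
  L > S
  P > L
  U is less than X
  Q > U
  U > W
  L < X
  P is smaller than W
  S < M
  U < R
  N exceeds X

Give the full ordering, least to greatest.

S < L < P < M < W < U < R < X < N < Q < T < V

Nothing is placed below S, so it is least; from there S < L; L < P; P < M; M < W; W < U; U < R; R < X; X < N; N < Q; Q < T; T < V, each given directly.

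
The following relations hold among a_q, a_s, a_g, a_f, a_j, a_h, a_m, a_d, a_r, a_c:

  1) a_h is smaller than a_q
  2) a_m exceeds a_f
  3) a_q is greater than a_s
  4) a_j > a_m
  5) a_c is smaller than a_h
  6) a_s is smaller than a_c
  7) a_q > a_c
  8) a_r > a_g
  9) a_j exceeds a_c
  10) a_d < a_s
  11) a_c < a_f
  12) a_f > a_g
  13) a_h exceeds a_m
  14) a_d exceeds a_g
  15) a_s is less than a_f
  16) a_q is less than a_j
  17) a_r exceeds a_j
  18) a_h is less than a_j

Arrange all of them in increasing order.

The consecutive links are each given: a_g < a_d; a_d < a_s; a_s < a_c; a_c < a_f; a_f < a_m; a_m < a_h; a_h < a_q; a_q < a_j; a_j < a_r.

a_g < a_d < a_s < a_c < a_f < a_m < a_h < a_q < a_j < a_r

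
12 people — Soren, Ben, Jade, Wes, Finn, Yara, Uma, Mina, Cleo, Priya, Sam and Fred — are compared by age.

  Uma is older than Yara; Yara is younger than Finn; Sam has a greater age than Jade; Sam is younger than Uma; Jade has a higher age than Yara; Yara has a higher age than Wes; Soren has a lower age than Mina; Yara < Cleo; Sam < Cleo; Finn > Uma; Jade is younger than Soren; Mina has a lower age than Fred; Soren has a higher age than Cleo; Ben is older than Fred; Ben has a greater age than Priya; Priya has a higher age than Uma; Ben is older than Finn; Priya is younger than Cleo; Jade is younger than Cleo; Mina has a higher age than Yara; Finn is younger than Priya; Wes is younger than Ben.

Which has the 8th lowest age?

The consecutive relations fix a unique order: Wes < Yara < Jade < Sam < Uma < Finn < Priya < Cleo < Soren < Mina < Fred < Ben.
The 8th smallest is Cleo.

Cleo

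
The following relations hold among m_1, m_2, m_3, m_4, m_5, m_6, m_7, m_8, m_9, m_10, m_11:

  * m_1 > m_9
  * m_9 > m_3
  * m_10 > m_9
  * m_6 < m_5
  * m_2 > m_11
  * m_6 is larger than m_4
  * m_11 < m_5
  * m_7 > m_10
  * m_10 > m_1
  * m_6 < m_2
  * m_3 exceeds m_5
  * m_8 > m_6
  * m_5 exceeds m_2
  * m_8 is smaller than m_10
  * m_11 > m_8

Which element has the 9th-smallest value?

m_1

Piecing the relations together gives one ordering: m_4 < m_6 < m_8 < m_11 < m_2 < m_5 < m_3 < m_9 < m_1 < m_10 < m_7.
Counting 9 from the smallest end gives m_1.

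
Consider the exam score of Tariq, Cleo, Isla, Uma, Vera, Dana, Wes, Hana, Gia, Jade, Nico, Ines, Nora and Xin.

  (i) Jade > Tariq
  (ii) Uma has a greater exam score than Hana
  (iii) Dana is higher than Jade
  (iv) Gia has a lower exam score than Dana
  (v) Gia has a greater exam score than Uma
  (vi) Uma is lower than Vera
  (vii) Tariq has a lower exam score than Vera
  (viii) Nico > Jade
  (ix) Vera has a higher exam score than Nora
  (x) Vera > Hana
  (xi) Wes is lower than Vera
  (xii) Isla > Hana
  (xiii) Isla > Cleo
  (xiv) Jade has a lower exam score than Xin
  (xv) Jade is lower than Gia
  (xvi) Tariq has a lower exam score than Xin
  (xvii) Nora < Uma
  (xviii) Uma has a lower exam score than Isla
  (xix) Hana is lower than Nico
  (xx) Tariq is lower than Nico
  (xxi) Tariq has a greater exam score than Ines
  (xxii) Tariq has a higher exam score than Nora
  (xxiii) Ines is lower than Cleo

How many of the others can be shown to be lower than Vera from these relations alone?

The elements the relations force below Vera are Nora, Ines, Wes, Tariq, Hana, Uma — no chain reaches any other.
That is 6.

6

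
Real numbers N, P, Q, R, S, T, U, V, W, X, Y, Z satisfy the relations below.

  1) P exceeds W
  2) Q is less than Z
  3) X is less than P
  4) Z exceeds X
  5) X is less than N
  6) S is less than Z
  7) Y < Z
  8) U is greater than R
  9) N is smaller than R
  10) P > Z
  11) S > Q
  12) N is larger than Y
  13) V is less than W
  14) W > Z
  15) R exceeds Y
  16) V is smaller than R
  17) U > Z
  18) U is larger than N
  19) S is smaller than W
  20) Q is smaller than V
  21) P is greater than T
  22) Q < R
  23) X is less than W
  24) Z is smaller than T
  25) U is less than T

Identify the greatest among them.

P

Chaining downward from P: directly below it, X, Z, T, W; then Q, S, Y, V, U; then N, R.
That covers every other element, and nothing is given above P, so P is the greatest.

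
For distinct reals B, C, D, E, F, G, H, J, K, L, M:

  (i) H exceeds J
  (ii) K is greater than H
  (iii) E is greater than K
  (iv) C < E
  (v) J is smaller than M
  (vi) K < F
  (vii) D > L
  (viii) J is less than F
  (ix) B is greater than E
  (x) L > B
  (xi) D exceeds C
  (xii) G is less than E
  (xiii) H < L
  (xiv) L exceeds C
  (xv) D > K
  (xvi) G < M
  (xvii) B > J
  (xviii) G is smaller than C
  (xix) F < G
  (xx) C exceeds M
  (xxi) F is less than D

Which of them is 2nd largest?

Piecing the relations together gives one ordering: J < H < K < F < G < M < C < E < B < L < D.
Counting 2 from the largest end gives L.

L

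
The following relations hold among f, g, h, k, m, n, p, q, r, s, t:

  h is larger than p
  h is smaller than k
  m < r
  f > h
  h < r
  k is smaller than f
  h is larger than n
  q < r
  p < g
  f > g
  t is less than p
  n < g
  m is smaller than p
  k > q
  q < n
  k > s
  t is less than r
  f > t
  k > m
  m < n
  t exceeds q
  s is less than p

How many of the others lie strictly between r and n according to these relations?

1

Chaining upward from n reaches: h, k, g, f.
Chaining downward from r reaches: q, t, s, m, p, h.
Strictly between n and r are those in both lists: h — 1 element.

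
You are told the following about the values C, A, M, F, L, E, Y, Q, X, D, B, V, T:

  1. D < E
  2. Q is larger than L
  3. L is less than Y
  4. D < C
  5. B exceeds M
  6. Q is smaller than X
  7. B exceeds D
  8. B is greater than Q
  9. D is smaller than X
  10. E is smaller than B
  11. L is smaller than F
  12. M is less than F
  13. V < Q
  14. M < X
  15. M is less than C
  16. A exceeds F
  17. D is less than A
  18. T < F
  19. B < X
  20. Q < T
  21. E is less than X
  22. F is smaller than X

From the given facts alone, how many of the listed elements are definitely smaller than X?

From X the given relations immediately reach M, Q, F, D, E, B.
From those, L, V, T — 9 in total.
Nothing else is reachable below X; 9 in all.

9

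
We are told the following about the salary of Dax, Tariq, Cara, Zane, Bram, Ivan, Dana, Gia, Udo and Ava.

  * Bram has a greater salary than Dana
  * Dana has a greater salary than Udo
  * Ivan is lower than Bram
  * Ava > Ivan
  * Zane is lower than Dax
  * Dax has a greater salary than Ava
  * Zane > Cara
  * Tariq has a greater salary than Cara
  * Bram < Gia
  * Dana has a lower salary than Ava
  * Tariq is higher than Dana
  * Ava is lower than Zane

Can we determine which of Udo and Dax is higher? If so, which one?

Dax

Udo < Dana and Dana < Ava give Udo < Ava.
With Ava < Zane: Udo < Dana < Ava < Zane.
Then Zane < Dax extends the chain to Dax.
So Dax is higher.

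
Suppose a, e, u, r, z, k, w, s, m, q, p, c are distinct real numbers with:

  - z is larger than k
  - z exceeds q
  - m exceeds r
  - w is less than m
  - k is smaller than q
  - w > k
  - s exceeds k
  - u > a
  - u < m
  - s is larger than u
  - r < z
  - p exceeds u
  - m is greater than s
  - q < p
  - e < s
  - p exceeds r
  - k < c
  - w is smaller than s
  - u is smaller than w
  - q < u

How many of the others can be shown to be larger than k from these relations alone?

8

The elements the relations force above k are q, u, c, p, w, s, m, z — no chain reaches any other.
That is 8.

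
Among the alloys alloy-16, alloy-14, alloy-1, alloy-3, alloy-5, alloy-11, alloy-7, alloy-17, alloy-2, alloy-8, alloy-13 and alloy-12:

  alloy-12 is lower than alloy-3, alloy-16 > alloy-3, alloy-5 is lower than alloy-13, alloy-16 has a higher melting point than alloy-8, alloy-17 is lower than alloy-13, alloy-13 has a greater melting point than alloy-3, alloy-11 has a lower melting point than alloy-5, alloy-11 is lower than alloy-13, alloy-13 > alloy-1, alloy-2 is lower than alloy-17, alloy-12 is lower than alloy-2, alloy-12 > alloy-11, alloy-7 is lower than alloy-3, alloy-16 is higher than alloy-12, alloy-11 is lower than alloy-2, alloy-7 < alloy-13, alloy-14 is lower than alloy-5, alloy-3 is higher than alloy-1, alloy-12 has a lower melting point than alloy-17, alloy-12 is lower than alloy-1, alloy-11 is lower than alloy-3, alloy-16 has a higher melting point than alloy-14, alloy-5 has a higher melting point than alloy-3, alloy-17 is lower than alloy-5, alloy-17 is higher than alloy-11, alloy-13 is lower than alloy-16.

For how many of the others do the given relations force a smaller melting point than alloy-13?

9

The elements the relations force below alloy-13 are alloy-14, alloy-11, alloy-12, alloy-1, alloy-7, alloy-2, alloy-3, alloy-17, alloy-5 — no chain reaches any other.
That is 9.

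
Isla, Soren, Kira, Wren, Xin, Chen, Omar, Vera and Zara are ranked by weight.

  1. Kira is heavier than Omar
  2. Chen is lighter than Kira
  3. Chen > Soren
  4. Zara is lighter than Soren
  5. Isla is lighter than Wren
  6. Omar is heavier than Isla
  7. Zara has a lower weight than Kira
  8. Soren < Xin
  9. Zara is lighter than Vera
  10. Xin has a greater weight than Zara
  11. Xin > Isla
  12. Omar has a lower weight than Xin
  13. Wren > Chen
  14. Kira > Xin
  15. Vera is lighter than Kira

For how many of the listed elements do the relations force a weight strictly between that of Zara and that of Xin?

The relations place Zara below Xin. An element lies strictly between them when it is forced above Zara and also forced below Xin.
Above Zara: {Soren, Chen, Wren, Vera, Kira}. Below Xin: {Soren, Isla, Omar}.
Intersection: {Soren} — 1.

1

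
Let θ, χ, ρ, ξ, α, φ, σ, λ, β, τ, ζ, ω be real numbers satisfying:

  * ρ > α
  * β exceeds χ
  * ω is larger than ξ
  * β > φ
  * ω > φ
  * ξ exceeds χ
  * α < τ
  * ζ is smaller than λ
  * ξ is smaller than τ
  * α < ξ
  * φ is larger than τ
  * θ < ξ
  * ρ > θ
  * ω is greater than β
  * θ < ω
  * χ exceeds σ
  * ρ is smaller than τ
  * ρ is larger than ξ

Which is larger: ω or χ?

χ < ξ and ξ < ρ give χ < ρ.
With ρ < τ: χ < ξ < ρ < τ.
With τ < φ: χ < ξ < ρ < τ < φ.
With φ < β: χ < ξ < ρ < τ < φ < β.
Then β < ω extends the chain to ω.
So χ < ω; ω is the larger of the two.

ω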